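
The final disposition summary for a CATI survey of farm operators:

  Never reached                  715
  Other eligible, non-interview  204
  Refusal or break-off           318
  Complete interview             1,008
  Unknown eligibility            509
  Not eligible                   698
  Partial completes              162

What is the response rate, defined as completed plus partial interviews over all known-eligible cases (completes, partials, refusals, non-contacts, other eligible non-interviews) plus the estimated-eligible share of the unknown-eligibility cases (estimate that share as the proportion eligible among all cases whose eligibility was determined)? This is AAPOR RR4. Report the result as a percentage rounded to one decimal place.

41.8%

Num = 1008 + 162 = 1170
Determined eligible = 1008 + 162 + 318 + 715 + 204 = 2407
e = 2407 / (2407 + 698) = 2407 / 3105 = 0.7752
Estimated eligible among unknowns = 0.7752 × 509 = 394.58
Base = 2407 + 394.58 = 2801.58
RR4 = 1170 / 2801.58 = 0.4176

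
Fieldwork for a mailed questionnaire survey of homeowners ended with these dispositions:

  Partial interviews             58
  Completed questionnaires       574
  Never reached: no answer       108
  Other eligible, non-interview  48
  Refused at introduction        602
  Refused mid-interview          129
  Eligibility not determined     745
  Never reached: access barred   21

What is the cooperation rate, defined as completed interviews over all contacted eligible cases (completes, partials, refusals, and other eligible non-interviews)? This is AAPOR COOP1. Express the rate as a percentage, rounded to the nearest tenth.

Declined to participate = 602 + 129 = 731
No answer / not reached = 108 + 21 = 129
Num → 574
Denom → 574 + 58 + 731 + 48 = 1411
COOP1 = 574 / 1411 = 0.4068

40.7%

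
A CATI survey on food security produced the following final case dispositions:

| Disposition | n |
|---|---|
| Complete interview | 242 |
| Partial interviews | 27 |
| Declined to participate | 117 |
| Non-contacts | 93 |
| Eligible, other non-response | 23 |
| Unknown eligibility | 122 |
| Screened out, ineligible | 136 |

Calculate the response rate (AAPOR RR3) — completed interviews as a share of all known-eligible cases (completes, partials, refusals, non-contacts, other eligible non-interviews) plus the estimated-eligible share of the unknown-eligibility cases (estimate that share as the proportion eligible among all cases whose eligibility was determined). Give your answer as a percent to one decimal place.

40.5%

Num → 242
Eligible (known) → 242 + 27 + 117 + 93 + 23 = 502
e = 502 / (502 + 136) = 502 / 638 = 0.7868
e × U → 0.7868 × 122 = 95.99
Base → 502 + 95.99 = 597.99
RR3 = 242 / 597.99 = 0.4047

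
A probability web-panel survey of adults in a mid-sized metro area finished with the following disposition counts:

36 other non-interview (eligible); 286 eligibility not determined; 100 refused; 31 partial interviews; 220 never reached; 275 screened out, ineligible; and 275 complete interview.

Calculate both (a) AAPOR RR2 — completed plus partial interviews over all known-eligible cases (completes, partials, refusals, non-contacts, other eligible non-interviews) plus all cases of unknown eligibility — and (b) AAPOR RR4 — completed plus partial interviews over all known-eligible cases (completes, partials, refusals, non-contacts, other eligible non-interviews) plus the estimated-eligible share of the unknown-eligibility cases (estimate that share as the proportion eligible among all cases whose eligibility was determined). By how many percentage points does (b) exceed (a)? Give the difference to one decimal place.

3.1

Num = 275 + 31 = 306
Denom = 275 + 31 + 100 + 220 + 36 + 286 = 948
RR2 = 306 / 948 = 0.3228
Determined eligible = 275 + 31 + 100 + 220 + 36 = 662
e = 662 / (662 + 275) = 662 / 937 = 0.7065
Estimated eligible among unknowns = 0.7065 × 286 = 202.06
Denom = 662 + 202.06 = 864.06
RR4 = 306 / 864.06 = 0.3541
Difference = 35.41 − 32.28 = 3.13 percentage points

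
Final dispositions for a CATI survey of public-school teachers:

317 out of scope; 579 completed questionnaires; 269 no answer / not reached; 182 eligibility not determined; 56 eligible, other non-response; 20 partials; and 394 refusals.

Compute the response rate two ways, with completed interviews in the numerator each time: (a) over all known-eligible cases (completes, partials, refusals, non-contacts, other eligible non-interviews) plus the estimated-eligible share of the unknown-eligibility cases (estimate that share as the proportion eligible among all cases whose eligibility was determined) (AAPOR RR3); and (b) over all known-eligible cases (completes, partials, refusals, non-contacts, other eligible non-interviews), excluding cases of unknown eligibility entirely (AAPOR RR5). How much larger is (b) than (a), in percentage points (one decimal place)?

4.4

Num: 579
Known eligible: 579 + 20 + 394 + 269 + 56 = 1318
e = 1318 / (1318 + 317) = 1318 / 1635 = 0.8061
Estimated eligible among unknowns: 0.8061 × 182 = 146.71
Denom: 1318 + 146.71 = 1464.71
RR3 = 579 / 1464.71 = 0.3953
Denom: 579 + 20 + 394 + 269 + 56 = 1318
RR5 = 579 / 1318 = 0.4393
Difference = 43.93 − 39.53 = 4.40 percentage points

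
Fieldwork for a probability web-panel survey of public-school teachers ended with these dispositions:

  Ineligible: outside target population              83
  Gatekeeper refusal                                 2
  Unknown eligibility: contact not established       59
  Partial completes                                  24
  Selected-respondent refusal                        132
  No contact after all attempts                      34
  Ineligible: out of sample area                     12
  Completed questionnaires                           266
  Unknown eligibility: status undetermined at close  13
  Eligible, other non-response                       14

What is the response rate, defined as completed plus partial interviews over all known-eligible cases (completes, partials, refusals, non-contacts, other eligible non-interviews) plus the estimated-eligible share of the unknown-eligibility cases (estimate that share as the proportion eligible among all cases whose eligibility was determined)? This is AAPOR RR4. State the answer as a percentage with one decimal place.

54.5%

Declined to participate = 2 + 132 = 134
Unknown eligibility = 59 + 13 = 72
Ineligible = 83 + 12 = 95
Num: 266 + 24 = 290
Eligible (known): 266 + 24 + 134 + 34 + 14 = 472
e = 472 / (472 + 95) = 472 / 567 = 0.8325
Eligible share of unknowns: 0.8325 × 72 = 59.94
Denom: 472 + 59.94 = 531.94
RR4 = 290 / 531.94 = 0.5452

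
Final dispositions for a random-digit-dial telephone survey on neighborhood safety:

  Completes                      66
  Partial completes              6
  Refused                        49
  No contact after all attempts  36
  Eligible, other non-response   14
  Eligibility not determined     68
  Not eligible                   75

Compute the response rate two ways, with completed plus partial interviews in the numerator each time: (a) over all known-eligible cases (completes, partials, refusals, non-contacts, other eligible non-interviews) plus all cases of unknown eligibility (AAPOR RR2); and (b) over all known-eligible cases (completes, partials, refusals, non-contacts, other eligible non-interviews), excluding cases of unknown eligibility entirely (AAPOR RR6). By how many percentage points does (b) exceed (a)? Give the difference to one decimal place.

Top → 66 + 6 = 72
Denominator → 66 + 6 + 49 + 36 + 14 + 68 = 239
RR2 = 72 / 239 = 0.3013
Denominator → 66 + 6 + 49 + 36 + 14 = 171
RR6 = 72 / 171 = 0.4211
Difference = 42.11 − 30.13 = 11.98 percentage points

12.0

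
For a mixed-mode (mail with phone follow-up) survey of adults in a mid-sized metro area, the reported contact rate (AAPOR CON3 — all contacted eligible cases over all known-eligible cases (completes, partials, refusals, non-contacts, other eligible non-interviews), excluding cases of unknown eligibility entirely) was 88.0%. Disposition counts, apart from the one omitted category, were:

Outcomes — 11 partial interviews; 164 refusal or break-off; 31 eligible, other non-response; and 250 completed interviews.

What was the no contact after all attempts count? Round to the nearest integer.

Num → 250 + 11 + 164 + 31 = 456
CON3 = 456 / D = 0.880
D = 456 / 0.880 = 518.2
Remaining denominator categories sum to 456
no contact after all attempts = 518.2 − 456 ≈ 62

62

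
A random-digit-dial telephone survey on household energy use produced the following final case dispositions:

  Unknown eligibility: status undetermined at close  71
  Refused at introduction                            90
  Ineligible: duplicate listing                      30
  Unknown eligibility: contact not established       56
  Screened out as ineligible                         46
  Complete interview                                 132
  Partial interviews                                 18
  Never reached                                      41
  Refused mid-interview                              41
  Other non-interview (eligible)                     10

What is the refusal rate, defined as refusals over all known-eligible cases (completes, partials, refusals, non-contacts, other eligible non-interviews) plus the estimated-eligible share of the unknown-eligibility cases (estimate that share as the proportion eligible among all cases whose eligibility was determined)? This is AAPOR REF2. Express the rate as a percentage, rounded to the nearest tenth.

30.1%

Refusal or break-off = 90 + 41 = 131
Eligibility not determined = 56 + 71 = 127
Screened out, ineligible = 46 + 30 = 76
Numerator: 131
Eligible (known): 132 + 18 + 131 + 41 + 10 = 332
e = 332 / (332 + 76) = 332 / 408 = 0.8137
Estimated eligible among unknowns: 0.8137 × 127 = 103.34
Denom: 332 + 103.34 = 435.34
REF2 = 131 / 435.34 = 0.3009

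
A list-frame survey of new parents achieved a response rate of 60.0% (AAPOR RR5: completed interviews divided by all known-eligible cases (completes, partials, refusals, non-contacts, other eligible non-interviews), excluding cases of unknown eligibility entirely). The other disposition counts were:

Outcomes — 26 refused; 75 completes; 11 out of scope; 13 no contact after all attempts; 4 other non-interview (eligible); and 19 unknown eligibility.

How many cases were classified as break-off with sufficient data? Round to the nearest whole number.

7

RR5 = 75 / D = 0.600
D = 75 / 0.600 = 125.0
Other denominator terms total 118
break-off with sufficient data = 125.0 − 118 ≈ 7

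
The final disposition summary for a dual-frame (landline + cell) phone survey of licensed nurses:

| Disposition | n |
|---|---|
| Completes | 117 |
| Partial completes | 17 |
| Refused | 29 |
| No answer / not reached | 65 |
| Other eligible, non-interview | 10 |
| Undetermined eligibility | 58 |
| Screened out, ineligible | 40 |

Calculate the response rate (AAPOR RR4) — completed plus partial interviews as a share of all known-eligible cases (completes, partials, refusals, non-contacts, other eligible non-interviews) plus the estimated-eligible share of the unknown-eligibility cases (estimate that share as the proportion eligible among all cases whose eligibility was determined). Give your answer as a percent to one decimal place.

46.6%

Top = 117 + 17 = 134
Eligible (known) = 117 + 17 + 29 + 65 + 10 = 238
e = 238 / (238 + 40) = 238 / 278 = 0.8561
Eligible share of unknowns = 0.8561 × 58 = 49.65
Base = 238 + 49.65 = 287.65
RR4 = 134 / 287.65 = 0.4658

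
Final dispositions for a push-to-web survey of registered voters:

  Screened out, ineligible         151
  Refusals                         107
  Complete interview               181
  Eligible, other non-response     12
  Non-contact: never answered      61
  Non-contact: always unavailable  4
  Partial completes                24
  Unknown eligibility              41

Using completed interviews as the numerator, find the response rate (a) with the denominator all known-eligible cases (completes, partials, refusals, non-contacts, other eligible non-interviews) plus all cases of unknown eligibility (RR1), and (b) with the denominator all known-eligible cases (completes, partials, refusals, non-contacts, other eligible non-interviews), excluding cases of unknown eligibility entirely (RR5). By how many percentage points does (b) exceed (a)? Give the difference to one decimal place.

No contact after all attempts = 61 + 4 = 65
Numerator → 181
Denom → 181 + 24 + 107 + 65 + 12 + 41 = 430
RR1 = 181 / 430 = 0.4209
Denom → 181 + 24 + 107 + 65 + 12 = 389
RR5 = 181 / 389 = 0.4653
Difference = 46.53 − 42.09 = 4.44 percentage points

4.4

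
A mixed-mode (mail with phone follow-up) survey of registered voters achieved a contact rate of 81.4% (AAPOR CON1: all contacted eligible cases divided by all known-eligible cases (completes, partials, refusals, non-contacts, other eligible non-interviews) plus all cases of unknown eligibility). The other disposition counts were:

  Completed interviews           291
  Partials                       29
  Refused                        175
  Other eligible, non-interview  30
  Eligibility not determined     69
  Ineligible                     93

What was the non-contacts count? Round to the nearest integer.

Top = 291 + 29 + 175 + 30 = 525
CON1 = 525 / D = 0.814
D = 525 / 0.814 = 645.0
Rest of base = 594
non-contacts = 645.0 − 594 ≈ 51

51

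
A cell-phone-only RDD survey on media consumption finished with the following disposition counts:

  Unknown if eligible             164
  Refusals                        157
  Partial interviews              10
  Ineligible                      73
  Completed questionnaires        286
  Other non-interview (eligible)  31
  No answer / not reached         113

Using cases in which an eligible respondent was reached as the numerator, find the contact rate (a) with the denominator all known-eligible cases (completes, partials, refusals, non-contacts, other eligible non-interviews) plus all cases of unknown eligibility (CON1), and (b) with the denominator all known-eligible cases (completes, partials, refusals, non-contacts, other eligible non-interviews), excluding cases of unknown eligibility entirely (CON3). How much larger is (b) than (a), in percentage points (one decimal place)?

17.5

Numerator → 286 + 10 + 157 + 31 = 484
Base → 286 + 10 + 157 + 113 + 31 + 164 = 761
CON1 = 484 / 761 = 0.6360
Base → 286 + 10 + 157 + 113 + 31 = 597
CON3 = 484 / 597 = 0.8107
Difference = 81.07 − 63.60 = 17.47 percentage points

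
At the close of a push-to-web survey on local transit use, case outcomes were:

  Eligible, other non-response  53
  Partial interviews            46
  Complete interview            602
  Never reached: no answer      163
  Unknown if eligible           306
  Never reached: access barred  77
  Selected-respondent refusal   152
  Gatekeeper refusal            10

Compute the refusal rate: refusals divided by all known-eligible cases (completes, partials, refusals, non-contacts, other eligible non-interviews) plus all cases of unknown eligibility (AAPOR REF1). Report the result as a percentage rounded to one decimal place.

11.5%

Refusals = 10 + 152 = 162
No contact after all attempts = 163 + 77 = 240
Top = 162
Denom = 602 + 46 + 162 + 240 + 53 + 306 = 1409
REF1 = 162 / 1409 = 0.1150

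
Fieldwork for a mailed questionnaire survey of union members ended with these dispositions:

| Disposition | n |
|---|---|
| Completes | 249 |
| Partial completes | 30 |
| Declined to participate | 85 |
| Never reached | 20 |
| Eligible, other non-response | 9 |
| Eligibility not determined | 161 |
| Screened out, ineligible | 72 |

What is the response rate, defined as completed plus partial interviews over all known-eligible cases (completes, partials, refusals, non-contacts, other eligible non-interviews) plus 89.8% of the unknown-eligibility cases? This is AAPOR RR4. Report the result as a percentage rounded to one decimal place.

51.9%

Numerator = 249 + 30 = 279
Determined eligible = 249 + 30 + 85 + 20 + 9 = 393
e × U = 0.8980 × 161 = 144.58
Base = 393 + 144.58 = 537.58
RR4 = 279 / 537.58 = 0.5190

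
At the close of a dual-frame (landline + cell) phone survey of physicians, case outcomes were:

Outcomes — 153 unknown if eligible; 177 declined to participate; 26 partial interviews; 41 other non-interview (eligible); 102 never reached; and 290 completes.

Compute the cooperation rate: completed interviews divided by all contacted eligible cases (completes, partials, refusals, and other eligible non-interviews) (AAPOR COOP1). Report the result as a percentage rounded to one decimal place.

54.3%

Top → 290
Base → 290 + 26 + 177 + 41 = 534
COOP1 = 290 / 534 = 0.5431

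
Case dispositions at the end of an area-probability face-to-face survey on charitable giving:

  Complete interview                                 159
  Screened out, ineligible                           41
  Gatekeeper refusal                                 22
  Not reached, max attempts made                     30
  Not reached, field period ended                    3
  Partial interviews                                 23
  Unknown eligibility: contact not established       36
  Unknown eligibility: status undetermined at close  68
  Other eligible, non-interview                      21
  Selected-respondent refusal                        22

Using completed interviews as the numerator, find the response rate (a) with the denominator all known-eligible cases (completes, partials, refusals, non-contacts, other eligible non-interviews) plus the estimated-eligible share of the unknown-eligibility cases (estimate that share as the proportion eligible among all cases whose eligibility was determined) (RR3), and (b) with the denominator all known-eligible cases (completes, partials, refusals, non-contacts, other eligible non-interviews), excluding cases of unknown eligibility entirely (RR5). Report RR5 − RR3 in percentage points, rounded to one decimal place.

13.9

Refusal or break-off = 22 + 22 = 44
No answer / not reached = 3 + 30 = 33
Unknown eligibility = 36 + 68 = 104
Num = 159
Eligible (known) = 159 + 23 + 44 + 33 + 21 = 280
e = 280 / (280 + 41) = 280 / 321 = 0.8723
Estimated eligible among unknowns = 0.8723 × 104 = 90.72
Denom = 280 + 90.72 = 370.72
RR3 = 159 / 370.72 = 0.4289
Denom = 159 + 23 + 44 + 33 + 21 = 280
RR5 = 159 / 280 = 0.5679
Difference = 56.79 − 42.89 = 13.90 percentage points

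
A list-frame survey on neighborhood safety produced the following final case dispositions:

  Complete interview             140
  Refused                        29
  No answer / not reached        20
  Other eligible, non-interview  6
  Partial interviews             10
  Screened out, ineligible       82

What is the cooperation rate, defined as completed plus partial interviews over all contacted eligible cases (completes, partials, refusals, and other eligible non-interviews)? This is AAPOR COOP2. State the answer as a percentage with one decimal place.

81.1%

Top = 140 + 10 = 150
Denominator = 140 + 10 + 29 + 6 = 185
COOP2 = 150 / 185 = 0.8108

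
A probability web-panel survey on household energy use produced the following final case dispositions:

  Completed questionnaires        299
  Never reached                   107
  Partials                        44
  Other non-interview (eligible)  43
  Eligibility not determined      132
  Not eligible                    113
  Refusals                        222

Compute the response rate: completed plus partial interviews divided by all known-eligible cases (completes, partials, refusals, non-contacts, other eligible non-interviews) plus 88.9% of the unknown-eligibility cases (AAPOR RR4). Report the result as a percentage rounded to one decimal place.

Numerator → 299 + 44 = 343
Determined eligible → 299 + 44 + 222 + 107 + 43 = 715
Eligible share of unknowns → 0.8890 × 132 = 117.35
Denom → 715 + 117.35 = 832.35
RR4 = 343 / 832.35 = 0.4121

41.2%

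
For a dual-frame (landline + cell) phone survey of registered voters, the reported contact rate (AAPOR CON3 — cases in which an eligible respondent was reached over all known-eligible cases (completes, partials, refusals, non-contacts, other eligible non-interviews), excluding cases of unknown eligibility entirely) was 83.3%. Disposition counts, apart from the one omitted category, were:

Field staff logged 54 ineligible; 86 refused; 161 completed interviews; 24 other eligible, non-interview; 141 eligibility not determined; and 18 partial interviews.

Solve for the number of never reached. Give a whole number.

Num: 161 + 18 + 86 + 24 = 289
CON3 = 289 / D = 0.833
D = 289 / 0.833 = 346.9
Rest of base = 289
never reached = 346.9 − 289 ≈ 58

58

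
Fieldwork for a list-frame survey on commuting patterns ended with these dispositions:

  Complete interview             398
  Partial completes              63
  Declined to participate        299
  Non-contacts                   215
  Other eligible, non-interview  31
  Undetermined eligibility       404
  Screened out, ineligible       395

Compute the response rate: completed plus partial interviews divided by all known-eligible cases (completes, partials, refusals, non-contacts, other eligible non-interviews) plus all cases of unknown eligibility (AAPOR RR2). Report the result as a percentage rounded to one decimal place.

32.7%

Num: 398 + 63 = 461
Denom: 398 + 63 + 299 + 215 + 31 + 404 = 1410
RR2 = 461 / 1410 = 0.3270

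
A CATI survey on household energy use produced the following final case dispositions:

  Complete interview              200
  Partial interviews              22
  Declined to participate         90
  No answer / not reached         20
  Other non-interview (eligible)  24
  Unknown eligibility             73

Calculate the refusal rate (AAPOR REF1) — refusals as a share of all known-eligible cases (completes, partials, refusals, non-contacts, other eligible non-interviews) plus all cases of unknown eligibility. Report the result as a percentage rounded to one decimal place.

Top = 90
Denominator = 200 + 22 + 90 + 20 + 24 + 73 = 429
REF1 = 90 / 429 = 0.2098

21.0%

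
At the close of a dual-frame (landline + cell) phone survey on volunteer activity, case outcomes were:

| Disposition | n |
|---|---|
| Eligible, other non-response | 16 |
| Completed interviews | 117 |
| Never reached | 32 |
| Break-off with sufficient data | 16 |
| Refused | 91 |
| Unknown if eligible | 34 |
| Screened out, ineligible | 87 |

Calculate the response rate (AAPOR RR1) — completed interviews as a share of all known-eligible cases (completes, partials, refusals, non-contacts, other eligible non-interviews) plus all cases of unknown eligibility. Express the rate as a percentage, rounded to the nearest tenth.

Top → 117
Denom → 117 + 16 + 91 + 32 + 16 + 34 = 306
RR1 = 117 / 306 = 0.3824

38.2%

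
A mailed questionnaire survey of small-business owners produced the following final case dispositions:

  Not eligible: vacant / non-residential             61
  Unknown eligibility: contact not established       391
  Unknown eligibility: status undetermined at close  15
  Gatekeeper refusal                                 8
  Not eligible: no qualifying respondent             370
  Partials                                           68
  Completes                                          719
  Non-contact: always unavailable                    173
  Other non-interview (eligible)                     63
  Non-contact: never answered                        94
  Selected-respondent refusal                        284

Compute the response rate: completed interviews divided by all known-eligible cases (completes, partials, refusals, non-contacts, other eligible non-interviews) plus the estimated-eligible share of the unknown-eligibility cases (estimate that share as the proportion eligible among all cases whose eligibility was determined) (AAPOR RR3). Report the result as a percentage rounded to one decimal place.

Refused = 8 + 284 = 292
No answer / not reached = 94 + 173 = 267
Unknown eligibility = 391 + 15 = 406
Not eligible = 370 + 61 = 431
Top = 719
Eligible (known) = 719 + 68 + 292 + 267 + 63 = 1409
e = 1409 / (1409 + 431) = 1409 / 1840 = 0.7658
e × U = 0.7658 × 406 = 310.91
Denom = 1409 + 310.91 = 1719.91
RR3 = 719 / 1719.91 = 0.4180

41.8%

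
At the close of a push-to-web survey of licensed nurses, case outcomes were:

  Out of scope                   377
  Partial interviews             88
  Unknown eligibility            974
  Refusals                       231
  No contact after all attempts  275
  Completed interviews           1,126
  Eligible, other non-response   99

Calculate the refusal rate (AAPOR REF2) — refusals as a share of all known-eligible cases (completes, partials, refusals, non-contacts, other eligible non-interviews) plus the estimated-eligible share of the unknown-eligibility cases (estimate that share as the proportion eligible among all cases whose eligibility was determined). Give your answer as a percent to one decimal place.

Numerator → 231
Determined eligible → 1126 + 88 + 231 + 275 + 99 = 1819
e = 1819 / (1819 + 377) = 1819 / 2196 = 0.8283
Estimated eligible among unknowns → 0.8283 × 974 = 806.76
Denom → 1819 + 806.76 = 2625.76
REF2 = 231 / 2625.76 = 0.0880

8.8%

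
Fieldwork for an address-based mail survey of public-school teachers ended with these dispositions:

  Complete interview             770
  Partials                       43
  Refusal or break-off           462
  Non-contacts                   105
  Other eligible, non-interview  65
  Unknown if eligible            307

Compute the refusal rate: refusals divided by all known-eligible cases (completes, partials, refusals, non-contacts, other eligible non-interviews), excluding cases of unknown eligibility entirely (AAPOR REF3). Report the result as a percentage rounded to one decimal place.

Top → 462
Base → 770 + 43 + 462 + 105 + 65 = 1445
REF3 = 462 / 1445 = 0.3197

32.0%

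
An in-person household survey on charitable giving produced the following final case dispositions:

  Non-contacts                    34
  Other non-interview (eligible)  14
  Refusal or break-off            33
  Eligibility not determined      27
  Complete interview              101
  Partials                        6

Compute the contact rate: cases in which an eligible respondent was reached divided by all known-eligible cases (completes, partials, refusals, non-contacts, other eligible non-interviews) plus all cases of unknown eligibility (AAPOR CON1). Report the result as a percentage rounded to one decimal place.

Numerator → 101 + 6 + 33 + 14 = 154
Base → 101 + 6 + 33 + 34 + 14 + 27 = 215
CON1 = 154 / 215 = 0.7163

71.6%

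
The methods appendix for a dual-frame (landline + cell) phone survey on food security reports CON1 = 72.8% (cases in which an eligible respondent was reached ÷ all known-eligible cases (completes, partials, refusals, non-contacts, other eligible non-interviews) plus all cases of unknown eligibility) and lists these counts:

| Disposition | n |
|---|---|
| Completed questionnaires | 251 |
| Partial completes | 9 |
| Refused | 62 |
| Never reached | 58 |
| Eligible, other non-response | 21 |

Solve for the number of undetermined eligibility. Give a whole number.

Num = 251 + 9 + 62 + 21 = 343
CON1 = 343 / D = 0.728
D = 343 / 0.728 = 471.2
Remaining denominator categories sum to 401
undetermined eligibility = 471.2 − 401 ≈ 70

70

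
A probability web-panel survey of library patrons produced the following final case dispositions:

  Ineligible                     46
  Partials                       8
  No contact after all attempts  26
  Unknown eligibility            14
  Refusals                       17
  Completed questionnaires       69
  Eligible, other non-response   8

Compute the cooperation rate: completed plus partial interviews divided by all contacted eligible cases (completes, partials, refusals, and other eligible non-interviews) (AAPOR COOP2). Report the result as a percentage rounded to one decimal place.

75.5%

Top: 69 + 8 = 77
Base: 69 + 8 + 17 + 8 = 102
COOP2 = 77 / 102 = 0.7549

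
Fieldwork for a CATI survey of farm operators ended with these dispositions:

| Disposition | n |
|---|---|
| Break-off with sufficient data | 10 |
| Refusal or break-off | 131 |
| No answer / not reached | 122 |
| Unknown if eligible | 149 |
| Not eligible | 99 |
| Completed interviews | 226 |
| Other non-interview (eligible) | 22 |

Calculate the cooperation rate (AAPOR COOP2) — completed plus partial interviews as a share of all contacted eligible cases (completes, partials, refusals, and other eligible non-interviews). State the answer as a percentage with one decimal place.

60.7%

Numerator: 226 + 10 = 236
Base: 226 + 10 + 131 + 22 = 389
COOP2 = 236 / 389 = 0.6067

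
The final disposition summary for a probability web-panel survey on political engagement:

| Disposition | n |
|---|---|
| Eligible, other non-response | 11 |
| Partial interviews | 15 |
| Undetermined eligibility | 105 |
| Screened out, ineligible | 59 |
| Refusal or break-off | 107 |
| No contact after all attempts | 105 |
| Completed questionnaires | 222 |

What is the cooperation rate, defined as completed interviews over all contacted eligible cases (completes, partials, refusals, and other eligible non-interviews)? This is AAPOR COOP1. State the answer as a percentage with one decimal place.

62.5%

Numerator: 222
Denominator: 222 + 15 + 107 + 11 = 355
COOP1 = 222 / 355 = 0.6254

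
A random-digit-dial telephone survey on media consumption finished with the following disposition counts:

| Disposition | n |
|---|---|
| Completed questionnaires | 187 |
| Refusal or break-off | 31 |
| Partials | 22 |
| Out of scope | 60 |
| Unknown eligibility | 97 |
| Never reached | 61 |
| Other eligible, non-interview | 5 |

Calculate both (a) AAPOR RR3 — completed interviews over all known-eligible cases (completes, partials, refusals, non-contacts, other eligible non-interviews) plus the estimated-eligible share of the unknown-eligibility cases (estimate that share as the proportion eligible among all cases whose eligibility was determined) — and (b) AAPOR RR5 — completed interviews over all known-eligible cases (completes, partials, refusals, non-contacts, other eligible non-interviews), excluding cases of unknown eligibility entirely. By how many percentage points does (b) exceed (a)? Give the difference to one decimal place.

Num → 187
Eligible (known) → 187 + 22 + 31 + 61 + 5 = 306
e = 306 / (306 + 60) = 306 / 366 = 0.8361
Estimated eligible among unknowns → 0.8361 × 97 = 81.10
Base → 306 + 81.10 = 387.10
RR3 = 187 / 387.10 = 0.4831
Base → 187 + 22 + 31 + 61 + 5 = 306
RR5 = 187 / 306 = 0.6111
Difference = 61.11 − 48.31 = 12.80 percentage points

12.8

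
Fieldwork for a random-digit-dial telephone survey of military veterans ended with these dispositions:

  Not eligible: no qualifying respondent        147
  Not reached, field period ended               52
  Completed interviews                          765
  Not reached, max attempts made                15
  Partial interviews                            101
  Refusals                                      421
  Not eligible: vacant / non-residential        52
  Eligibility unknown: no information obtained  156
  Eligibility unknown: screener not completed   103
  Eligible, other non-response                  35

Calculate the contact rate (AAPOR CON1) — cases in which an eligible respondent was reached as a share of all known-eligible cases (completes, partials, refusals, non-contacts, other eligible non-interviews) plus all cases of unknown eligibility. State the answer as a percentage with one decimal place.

Non-contacts = 52 + 15 = 67
Unknown if eligible = 103 + 156 = 259
Screened out, ineligible = 147 + 52 = 199
Top → 765 + 101 + 421 + 35 = 1322
Denom → 765 + 101 + 421 + 67 + 35 + 259 = 1648
CON1 = 1322 / 1648 = 0.8022

80.2%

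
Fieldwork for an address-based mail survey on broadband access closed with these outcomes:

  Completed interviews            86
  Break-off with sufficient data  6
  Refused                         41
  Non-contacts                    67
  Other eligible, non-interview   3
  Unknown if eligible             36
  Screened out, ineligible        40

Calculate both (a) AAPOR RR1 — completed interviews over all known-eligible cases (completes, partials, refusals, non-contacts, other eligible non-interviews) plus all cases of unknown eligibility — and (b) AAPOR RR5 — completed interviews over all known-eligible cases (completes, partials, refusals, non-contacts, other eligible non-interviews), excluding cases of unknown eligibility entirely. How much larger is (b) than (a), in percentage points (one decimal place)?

6.4

Num: 86
Base: 86 + 6 + 41 + 67 + 3 + 36 = 239
RR1 = 86 / 239 = 0.3598
Base: 86 + 6 + 41 + 67 + 3 = 203
RR5 = 86 / 203 = 0.4236
Difference = 42.36 − 35.98 = 6.38 percentage points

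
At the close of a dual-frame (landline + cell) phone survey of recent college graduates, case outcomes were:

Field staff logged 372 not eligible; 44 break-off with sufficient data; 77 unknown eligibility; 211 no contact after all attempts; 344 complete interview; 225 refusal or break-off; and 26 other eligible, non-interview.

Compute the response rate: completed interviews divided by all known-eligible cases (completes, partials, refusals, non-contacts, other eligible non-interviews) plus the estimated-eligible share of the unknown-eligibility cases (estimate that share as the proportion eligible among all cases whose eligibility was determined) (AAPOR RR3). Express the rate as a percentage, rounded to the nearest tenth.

Numerator: 344
Known eligible: 344 + 44 + 225 + 211 + 26 = 850
e = 850 / (850 + 372) = 850 / 1222 = 0.6956
Estimated eligible among unknowns: 0.6956 × 77 = 53.56
Denom: 850 + 53.56 = 903.56
RR3 = 344 / 903.56 = 0.3807

38.1%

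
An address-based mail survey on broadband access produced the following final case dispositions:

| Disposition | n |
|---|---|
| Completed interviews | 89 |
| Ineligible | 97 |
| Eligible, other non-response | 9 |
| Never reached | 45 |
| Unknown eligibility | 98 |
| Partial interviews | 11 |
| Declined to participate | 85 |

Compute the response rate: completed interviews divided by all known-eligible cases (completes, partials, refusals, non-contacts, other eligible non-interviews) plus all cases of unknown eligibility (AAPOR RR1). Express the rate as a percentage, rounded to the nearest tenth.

Top = 89
Base = 89 + 11 + 85 + 45 + 9 + 98 = 337
RR1 = 89 / 337 = 0.2641

26.4%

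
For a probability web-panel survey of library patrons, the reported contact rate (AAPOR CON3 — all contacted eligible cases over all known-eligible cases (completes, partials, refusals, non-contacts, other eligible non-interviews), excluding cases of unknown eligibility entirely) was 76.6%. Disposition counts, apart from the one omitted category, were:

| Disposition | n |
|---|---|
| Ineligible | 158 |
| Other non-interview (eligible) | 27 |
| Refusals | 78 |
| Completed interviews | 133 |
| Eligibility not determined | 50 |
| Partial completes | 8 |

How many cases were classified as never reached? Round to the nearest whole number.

75

Numerator → 133 + 8 + 78 + 27 = 246
CON3 = 246 / D = 0.766
D = 246 / 0.766 = 321.1
Other denominator terms total 246
never reached = 321.1 − 246 ≈ 75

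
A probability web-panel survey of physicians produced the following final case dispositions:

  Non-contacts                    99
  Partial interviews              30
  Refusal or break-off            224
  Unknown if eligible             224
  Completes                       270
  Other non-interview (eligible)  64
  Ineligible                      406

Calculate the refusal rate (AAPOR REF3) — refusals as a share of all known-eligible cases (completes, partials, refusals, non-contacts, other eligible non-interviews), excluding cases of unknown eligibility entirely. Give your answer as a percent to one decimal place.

32.6%

Num → 224
Denom → 270 + 30 + 224 + 99 + 64 = 687
REF3 = 224 / 687 = 0.3261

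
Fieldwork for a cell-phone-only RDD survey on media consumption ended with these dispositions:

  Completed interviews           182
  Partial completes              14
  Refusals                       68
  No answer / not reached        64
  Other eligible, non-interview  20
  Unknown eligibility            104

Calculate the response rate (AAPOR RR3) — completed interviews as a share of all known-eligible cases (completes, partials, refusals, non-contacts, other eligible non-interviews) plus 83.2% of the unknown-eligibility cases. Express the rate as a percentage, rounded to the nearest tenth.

Top = 182
Determined eligible = 182 + 14 + 68 + 64 + 20 = 348
e × U = 0.8320 × 104 = 86.53
Denominator = 348 + 86.53 = 434.53
RR3 = 182 / 434.53 = 0.4188

41.9%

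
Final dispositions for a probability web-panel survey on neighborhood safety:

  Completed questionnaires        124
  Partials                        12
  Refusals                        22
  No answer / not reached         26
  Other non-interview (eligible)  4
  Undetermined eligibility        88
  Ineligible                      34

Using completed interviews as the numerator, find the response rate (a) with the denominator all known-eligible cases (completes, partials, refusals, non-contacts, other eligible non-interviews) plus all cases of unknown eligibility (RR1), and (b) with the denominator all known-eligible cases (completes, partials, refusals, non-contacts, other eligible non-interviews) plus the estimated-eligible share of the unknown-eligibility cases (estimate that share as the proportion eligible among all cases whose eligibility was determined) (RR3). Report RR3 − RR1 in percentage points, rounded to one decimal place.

2.3

Numerator = 124
Denominator = 124 + 12 + 22 + 26 + 4 + 88 = 276
RR1 = 124 / 276 = 0.4493
Determined eligible = 124 + 12 + 22 + 26 + 4 = 188
e = 188 / (188 + 34) = 188 / 222 = 0.8468
Estimated eligible among unknowns = 0.8468 × 88 = 74.52
Denominator = 188 + 74.52 = 262.52
RR3 = 124 / 262.52 = 0.4723
Difference = 47.23 − 44.93 = 2.30 percentage points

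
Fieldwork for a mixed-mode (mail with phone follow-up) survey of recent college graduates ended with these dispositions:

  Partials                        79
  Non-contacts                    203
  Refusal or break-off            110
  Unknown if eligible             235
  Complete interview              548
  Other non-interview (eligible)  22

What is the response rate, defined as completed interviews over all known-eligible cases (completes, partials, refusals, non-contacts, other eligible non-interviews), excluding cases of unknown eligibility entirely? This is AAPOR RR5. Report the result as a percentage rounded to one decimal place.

57.0%

Top → 548
Denom → 548 + 79 + 110 + 203 + 22 = 962
RR5 = 548 / 962 = 0.5696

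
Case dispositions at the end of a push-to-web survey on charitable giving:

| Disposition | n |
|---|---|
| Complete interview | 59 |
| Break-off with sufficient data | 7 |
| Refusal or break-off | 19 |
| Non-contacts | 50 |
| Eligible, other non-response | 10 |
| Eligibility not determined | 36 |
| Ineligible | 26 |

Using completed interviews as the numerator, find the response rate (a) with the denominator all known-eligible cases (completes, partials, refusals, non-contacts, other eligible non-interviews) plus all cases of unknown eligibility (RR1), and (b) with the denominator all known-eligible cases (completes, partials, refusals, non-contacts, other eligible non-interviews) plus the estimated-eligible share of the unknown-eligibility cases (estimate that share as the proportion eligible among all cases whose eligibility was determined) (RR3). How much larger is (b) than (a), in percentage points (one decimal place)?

Num = 59
Denominator = 59 + 7 + 19 + 50 + 10 + 36 = 181
RR1 = 59 / 181 = 0.3260
Eligible (known) = 59 + 7 + 19 + 50 + 10 = 145
e = 145 / (145 + 26) = 145 / 171 = 0.8480
Eligible share of unknowns = 0.8480 × 36 = 30.53
Denominator = 145 + 30.53 = 175.53
RR3 = 59 / 175.53 = 0.3361
Difference = 33.61 − 32.60 = 1.01 percentage points

1.0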